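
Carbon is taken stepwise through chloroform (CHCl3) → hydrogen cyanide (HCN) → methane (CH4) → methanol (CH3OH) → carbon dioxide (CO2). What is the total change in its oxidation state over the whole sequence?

Carbon oxidation states along the series — chloroform: +2, hydrogen cyanide: +2, methane: -4, methanol: -2, carbon dioxide: +4.
Net change = +4 − (+2) = +2.

+2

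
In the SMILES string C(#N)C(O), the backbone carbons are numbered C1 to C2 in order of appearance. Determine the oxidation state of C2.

Count +1 for every bond to an atom more electronegative than carbon and −1 for every bond to one less electronegative; C–C bonds are 0.
C2 has one bond to C (0), one bond to H (-1), one bond to O (+1), one bond to H (-1).
Oxidation state = 0 − 1 + 1 − 1 = -1.

-1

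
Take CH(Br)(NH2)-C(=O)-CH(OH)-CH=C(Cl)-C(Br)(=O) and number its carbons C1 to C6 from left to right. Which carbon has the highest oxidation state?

C6

Bonds to more-electronegative neighbours contribute +1 each, bonds to H or metals contribute −1 each, and C–C bonds contribute 0. Tallying each carbon:
C1: 1C, 1H, 1N, 1Br → 0 − 1 + 1 + 1 = +1
C2: 2C, 2O → 0 + 2 = +2
C3: 2C, 1H, 1O → 0 − 1 + 1 = 0
C4: 3C, 1H → 0 − 1 = -1
C5: 3C, 1Cl → 0 + 1 = +1
C6: 1C, 2O, 1Br → 0 + 2 + 1 = +3
The most oxidised carbon is C6 at +3.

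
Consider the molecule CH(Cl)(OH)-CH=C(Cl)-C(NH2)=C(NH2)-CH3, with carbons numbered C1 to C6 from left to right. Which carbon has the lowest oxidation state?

Tallying each carbon's bonds:
C1: 1C, 1H, 1O, 1Cl → 0 − 1 + 1 + 1 = +1
C2: 3C, 1H → 0 − 1 = -1
C3: 3C, 1Cl → 0 + 1 = +1
C4: 3C, 1N → 0 + 1 = +1
C5: 3C, 1N → 0 + 1 = +1
C6: 1C, 3H → 0 − 3 = -3
The most reduced carbon is C6 at -3.

C6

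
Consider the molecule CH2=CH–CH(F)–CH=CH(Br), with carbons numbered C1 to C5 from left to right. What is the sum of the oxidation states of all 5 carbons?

-4

Count +1 for every bond to an atom more electronegative than carbon and −1 for every bond to one less electronegative; C–C bonds are 0. Tallying each carbon:
C1: 2C, 2H → 0 − 2 = -2
C2: 3C, 1H → 0 − 1 = -1
C3: 2C, 1H, 1F → 0 − 1 + 1 = 0
C4: 3C, 1H → 0 − 1 = -1
C5: 2C, 1H, 1Br → 0 − 1 + 1 = 0
Sum = -2 − 1 + 0 − 1 + 0 = -4.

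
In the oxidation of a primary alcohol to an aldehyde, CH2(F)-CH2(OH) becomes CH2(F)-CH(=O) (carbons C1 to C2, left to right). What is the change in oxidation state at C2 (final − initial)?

Before: C2 has 1 bond to C, 2 bonds to H, 1 bond to O → oxidation state -1.
After: C2 has 1 bond to C, 1 bond to H, 2 bonds to O → oxidation state +1.
Δ = +1 − (-1) = +2, so this is an oxidation at C2.

+2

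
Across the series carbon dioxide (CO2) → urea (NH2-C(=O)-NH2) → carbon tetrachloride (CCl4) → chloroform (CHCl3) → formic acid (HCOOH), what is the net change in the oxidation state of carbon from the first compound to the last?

Carbon oxidation states along the series — carbon dioxide: +4, urea: +4, carbon tetrachloride: +4, chloroform: +2, formic acid: +2.
Net change = +2 − (+4) = -2.

-2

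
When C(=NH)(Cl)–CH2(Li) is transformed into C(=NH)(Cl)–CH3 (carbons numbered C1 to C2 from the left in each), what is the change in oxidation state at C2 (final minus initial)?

Before: C2 has 1 bond to C, 2 bonds to H, 1 bond to Li → oxidation state -3.
After: C2 has 1 bond to C, 3 bonds to H → oxidation state -3.
Δ = -3 − (-3) = 0, so no net redox change at C2.

0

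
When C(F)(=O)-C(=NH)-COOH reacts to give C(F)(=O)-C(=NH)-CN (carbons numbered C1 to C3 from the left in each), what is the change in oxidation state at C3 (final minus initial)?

0

Before: C3 has 1 bond to C, 3 bonds to O → oxidation state +3.
After: C3 has 1 bond to C, 3 bonds to N → oxidation state +3.
Δ = +3 − (+3) = 0, so no net redox change at C3.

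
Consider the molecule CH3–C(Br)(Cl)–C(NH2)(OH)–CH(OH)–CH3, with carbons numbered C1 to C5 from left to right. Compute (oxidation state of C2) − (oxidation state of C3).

C2: 2C, 1Cl, 1Br → 0 + 1 + 1 = +2
C3: 2C, 1O, 1N → 0 + 1 + 1 = +2
Difference: +2 − (+2) = 0.

0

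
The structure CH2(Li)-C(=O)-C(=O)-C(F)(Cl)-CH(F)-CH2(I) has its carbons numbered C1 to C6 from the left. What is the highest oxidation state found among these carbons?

Tallying each carbon's bonds:
C1: 1C, 2H, 1Li → 0 − 2 − 1 = -3
C2: 2C, 2O → 0 + 2 = +2
C3: 2C, 2O → 0 + 2 = +2
C4: 2C, 1F, 1Cl → 0 + 1 + 1 = +2
C5: 2C, 1H, 1F → 0 − 1 + 1 = 0
C6: 1C, 2H, 1I → 0 − 2 + 1 = -1
The highest value is +2.

+2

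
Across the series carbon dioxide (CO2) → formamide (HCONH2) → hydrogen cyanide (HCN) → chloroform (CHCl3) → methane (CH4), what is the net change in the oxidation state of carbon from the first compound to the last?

Carbon oxidation states along the series — carbon dioxide: +4, formamide: +2, hydrogen cyanide: +2, chloroform: +2, methane: -4.
Net change = -4 − (+4) = -8.

-8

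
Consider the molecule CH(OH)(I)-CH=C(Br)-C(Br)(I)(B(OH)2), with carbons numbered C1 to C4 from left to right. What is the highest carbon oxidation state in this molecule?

+1

Count +1 for every bond to an atom more electronegative than carbon and −1 for every bond to one less electronegative; C–C bonds are 0. Tallying each carbon:
C1: 1C, 1H, 1O, 1I → 0 − 1 + 1 + 1 = +1
C2: 3C, 1H → 0 − 1 = -1
C3: 3C, 1Br → 0 + 1 = +1
C4: 1C, 1Br, 1I, 1B → 0 + 1 + 1 − 1 = +1
The highest value is +1.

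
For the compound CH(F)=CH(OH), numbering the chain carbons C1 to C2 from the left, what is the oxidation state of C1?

0

Bonds to more-electronegative neighbours contribute +1 each, bonds to H or metals contribute −1 each, and C–C bonds contribute 0.
C1 has a double bond to C (2×0 = 0), one bond to H (-1), one bond to F (+1).
Oxidation state = 0 − 1 + 1 = 0.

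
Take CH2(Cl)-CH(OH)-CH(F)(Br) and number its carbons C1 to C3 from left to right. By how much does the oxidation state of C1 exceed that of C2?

-1

C1: 1C, 2H, 1Cl → 0 − 2 + 1 = -1
C2: 2C, 1H, 1O → 0 − 1 + 1 = 0
Difference: -1 − (0) = -1.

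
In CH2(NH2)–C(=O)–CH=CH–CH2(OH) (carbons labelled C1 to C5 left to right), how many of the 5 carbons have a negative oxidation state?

Each bond to a more electronegative atom (O, N, halogen) counts +1, each bond to a less electronegative atom (H, metal, B, Si) counts −1, and each C–C bond counts 0. Tallying each carbon:
C1: 1C, 2H, 1N → 0 − 2 + 1 = -1
C2: 2C, 2O → 0 + 2 = +2
C3: 3C, 1H → 0 − 1 = -1
C4: 3C, 1H → 0 − 1 = -1
C5: 1C, 2H, 1O → 0 − 2 + 1 = -1
4 carbons (C1, C3, C4, C5) meet the condition.

4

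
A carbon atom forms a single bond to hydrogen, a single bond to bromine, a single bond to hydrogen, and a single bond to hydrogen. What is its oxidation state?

The carbon has one bond to H (-1), one bond to Br (+1), one bond to H (-1), one bond to H (-1).
Oxidation state = -1 + 1 − 1 − 1 = -2.

-2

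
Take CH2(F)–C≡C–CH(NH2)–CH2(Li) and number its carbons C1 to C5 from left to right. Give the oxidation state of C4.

Assign +1 per bond to O/N/halogen, −1 per bond to H or an electropositive element, and 0 per bond to carbon.
C4 has one bond to C (0), one bond to C (0), one bond to H (-1), one bond to N (+1).
Oxidation state = 0 + 0 − 1 + 1 = 0.

0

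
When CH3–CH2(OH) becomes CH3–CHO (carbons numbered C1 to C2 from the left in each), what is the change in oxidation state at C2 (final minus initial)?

+2

Before: C2 has 1 bond to C, 2 bonds to H, 1 bond to O → oxidation state -1.
After: C2 has 1 bond to C, 1 bond to H, 2 bonds to O → oxidation state +1.
Δ = +1 − (-1) = +2, so this is an oxidation at C2.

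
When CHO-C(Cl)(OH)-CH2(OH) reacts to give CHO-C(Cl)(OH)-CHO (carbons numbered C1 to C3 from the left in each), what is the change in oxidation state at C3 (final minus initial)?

Before: C3 has 1 bond to C, 2 bonds to H, 1 bond to O → oxidation state -1.
After: C3 has 1 bond to C, 1 bond to H, 2 bonds to O → oxidation state +1.
Δ = +1 − (-1) = +2, so this is an oxidation at C3.

+2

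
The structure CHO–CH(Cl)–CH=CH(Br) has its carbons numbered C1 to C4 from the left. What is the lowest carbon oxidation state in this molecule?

-1

Tallying each carbon's bonds:
C1: 1C, 1H, 2O → 0 − 1 + 2 = +1
C2: 2C, 1H, 1Cl → 0 − 1 + 1 = 0
C3: 3C, 1H → 0 − 1 = -1
C4: 2C, 1H, 1Br → 0 − 1 + 1 = 0
The lowest value is -1.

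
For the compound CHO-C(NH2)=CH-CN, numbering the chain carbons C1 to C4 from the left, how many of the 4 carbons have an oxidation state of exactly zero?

Tallying each carbon's bonds:
C1: 1C, 1H, 2O → 0 − 1 + 2 = +1
C2: 3C, 1N → 0 + 1 = +1
C3: 3C, 1H → 0 − 1 = -1
C4: 1C, 3N → 0 + 3 = +3
0 carbons meet the condition.

0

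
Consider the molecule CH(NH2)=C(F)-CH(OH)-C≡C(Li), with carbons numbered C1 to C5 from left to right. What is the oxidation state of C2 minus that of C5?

C2: 3C, 1F → 0 + 1 = +1
C5: 3C, 1Li → 0 − 1 = -1
Difference: +1 − (-1) = +2.

+2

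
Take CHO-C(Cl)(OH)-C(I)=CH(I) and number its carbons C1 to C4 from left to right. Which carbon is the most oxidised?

Tallying each carbon's bonds:
C1: 1C, 1H, 2O → 0 − 1 + 2 = +1
C2: 2C, 1O, 1Cl → 0 + 1 + 1 = +2
C3: 3C, 1I → 0 + 1 = +1
C4: 2C, 1H, 1I → 0 − 1 + 1 = 0
The most oxidised carbon is C2 at +2.

C2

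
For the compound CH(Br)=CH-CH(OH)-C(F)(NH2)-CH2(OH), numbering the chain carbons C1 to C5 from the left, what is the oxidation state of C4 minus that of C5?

C4: 2C, 1N, 1F → 0 + 1 + 1 = +2
C5: 1C, 2H, 1O → 0 − 2 + 1 = -1
Difference: +2 − (-1) = +3.

+3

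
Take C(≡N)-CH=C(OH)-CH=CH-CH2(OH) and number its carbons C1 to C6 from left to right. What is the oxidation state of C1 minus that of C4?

C1: 1C, 3N → 0 + 3 = +3
C4: 3C, 1H → 0 − 1 = -1
Difference: +3 − (-1) = +4.

+4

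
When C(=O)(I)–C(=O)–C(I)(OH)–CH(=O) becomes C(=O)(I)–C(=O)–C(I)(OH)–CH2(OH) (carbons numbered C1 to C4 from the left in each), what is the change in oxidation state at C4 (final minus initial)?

Before: C4 has 1 bond to C, 1 bond to H, 2 bonds to O → oxidation state +1.
After: C4 has 1 bond to C, 2 bonds to H, 1 bond to O → oxidation state -1.
Δ = -1 − (+1) = -2, so this is a reduction at C4.

-2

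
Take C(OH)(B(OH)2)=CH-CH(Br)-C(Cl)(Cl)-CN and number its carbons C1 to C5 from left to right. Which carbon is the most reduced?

Tallying each carbon's bonds:
C1: 2C, 1O, 1B → 0 + 1 − 1 = 0
C2: 3C, 1H → 0 − 1 = -1
C3: 2C, 1H, 1Br → 0 − 1 + 1 = 0
C4: 2C, 2Cl → 0 + 2 = +2
C5: 1C, 3N → 0 + 3 = +3
The most reduced carbon is C2 at -1.

C2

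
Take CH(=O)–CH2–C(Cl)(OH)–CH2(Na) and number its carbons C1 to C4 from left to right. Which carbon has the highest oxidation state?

Bonds to more-electronegative neighbours contribute +1 each, bonds to H or metals contribute −1 each, and C–C bonds contribute 0. Tallying each carbon:
C1: 1C, 1H, 2O → 0 − 1 + 2 = +1
C2: 2C, 2H → 0 − 2 = -2
C3: 2C, 1O, 1Cl → 0 + 1 + 1 = +2
C4: 1C, 2H, 1Na → 0 − 2 − 1 = -3
The most oxidised carbon is C3 at +2.

C3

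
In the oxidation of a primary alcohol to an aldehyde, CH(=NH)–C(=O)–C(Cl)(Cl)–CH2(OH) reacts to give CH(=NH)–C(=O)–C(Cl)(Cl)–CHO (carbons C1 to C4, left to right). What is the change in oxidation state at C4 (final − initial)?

+2

Before: C4 has 1 bond to C, 2 bonds to H, 1 bond to O → oxidation state -1.
After: C4 has 1 bond to C, 1 bond to H, 2 bonds to O → oxidation state +1.
Δ = +1 − (-1) = +2, so this is an oxidation at C4.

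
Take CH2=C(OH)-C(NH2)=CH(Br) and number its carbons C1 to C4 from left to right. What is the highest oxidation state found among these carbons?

+1

Tallying each carbon's bonds:
C1: 2C, 2H → 0 − 2 = -2
C2: 3C, 1O → 0 + 1 = +1
C3: 3C, 1N → 0 + 1 = +1
C4: 2C, 1H, 1Br → 0 − 1 + 1 = 0
The highest value is +1.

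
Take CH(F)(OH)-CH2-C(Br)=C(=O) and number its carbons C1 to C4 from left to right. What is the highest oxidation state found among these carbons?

+2

Tallying each carbon's bonds:
C1: 1C, 1H, 1O, 1F → 0 − 1 + 1 + 1 = +1
C2: 2C, 2H → 0 − 2 = -2
C3: 3C, 1Br → 0 + 1 = +1
C4: 2C, 2O → 0 + 2 = +2
The highest value is +2.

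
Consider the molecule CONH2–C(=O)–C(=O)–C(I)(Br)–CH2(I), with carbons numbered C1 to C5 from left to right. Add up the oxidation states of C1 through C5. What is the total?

+8

Tallying each carbon's bonds:
C1: 1C, 2O, 1N → 0 + 2 + 1 = +3
C2: 2C, 2O → 0 + 2 = +2
C3: 2C, 2O → 0 + 2 = +2
C4: 2C, 1Br, 1I → 0 + 1 + 1 = +2
C5: 1C, 2H, 1I → 0 − 2 + 1 = -1
Sum = +3 + 2 + 2 + 2 − 1 = +8.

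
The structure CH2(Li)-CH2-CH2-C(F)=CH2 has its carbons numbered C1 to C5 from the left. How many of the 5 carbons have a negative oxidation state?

4

Tallying each carbon's bonds:
C1: 1C, 2H, 1Li → 0 − 2 − 1 = -3
C2: 2C, 2H → 0 − 2 = -2
C3: 2C, 2H → 0 − 2 = -2
C4: 3C, 1F → 0 + 1 = +1
C5: 2C, 2H → 0 − 2 = -2
4 carbons (C1, C2, C3, C5) meet the condition.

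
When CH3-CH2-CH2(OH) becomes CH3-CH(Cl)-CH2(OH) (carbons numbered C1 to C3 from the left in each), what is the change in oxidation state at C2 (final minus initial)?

+2

Before: C2 has 2 bonds to C, 2 bonds to H → oxidation state -2.
After: C2 has 2 bonds to C, 1 bond to H, 1 bond to Cl → oxidation state 0.
Δ = 0 − (-2) = +2, so this is an oxidation at C2.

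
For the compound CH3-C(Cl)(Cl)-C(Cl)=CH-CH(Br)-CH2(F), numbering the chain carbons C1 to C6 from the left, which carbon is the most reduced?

Bonds to more-electronegative neighbours contribute +1 each, bonds to H or metals contribute −1 each, and C–C bonds contribute 0. Tallying each carbon:
C1: 1C, 3H → 0 − 3 = -3
C2: 2C, 2Cl → 0 + 2 = +2
C3: 3C, 1Cl → 0 + 1 = +1
C4: 3C, 1H → 0 − 1 = -1
C5: 2C, 1H, 1Br → 0 − 1 + 1 = 0
C6: 1C, 2H, 1F → 0 − 2 + 1 = -1
The most reduced carbon is C1 at -3.

C1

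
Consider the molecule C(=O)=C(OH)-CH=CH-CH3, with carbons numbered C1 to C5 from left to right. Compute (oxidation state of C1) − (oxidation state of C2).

+1

C1: 2C, 2O → 0 + 2 = +2
C2: 3C, 1O → 0 + 1 = +1
Difference: +2 − (+1) = +1.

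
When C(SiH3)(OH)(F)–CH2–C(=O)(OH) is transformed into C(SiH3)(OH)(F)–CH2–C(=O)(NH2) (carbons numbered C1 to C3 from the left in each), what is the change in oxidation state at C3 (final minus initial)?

Before: C3 has 1 bond to C, 3 bonds to O → oxidation state +3.
After: C3 has 1 bond to C, 2 bonds to O, 1 bond to N → oxidation state +3.
Δ = +3 − (+3) = 0, so no net redox change at C3.

0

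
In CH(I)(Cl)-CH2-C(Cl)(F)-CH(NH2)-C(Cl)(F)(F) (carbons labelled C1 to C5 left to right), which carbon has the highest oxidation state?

Bonds to more-electronegative neighbours contribute +1 each, bonds to H or metals contribute −1 each, and C–C bonds contribute 0. Tallying each carbon:
C1: 1C, 1H, 1Cl, 1I → 0 − 1 + 1 + 1 = +1
C2: 2C, 2H → 0 − 2 = -2
C3: 2C, 1F, 1Cl → 0 + 1 + 1 = +2
C4: 2C, 1H, 1N → 0 − 1 + 1 = 0
C5: 1C, 2F, 1Cl → 0 + 2 + 1 = +3
The most oxidised carbon is C5 at +3.

C5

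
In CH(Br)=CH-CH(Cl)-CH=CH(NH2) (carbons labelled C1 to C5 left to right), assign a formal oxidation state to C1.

0

Each bond to a more electronegative atom (O, N, halogen) counts +1, each bond to a less electronegative atom (H, metal, B, Si) counts −1, and each C–C bond counts 0.
C1 has a double bond to C (2×0 = 0), one bond to Br (+1), one bond to H (-1).
Oxidation state = 0 + 1 − 1 = 0.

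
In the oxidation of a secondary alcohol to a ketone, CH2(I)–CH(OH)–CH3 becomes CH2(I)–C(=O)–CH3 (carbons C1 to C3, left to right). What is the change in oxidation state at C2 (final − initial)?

Before: C2 has 2 bonds to C, 1 bond to H, 1 bond to O → oxidation state 0.
After: C2 has 2 bonds to C, 2 bonds to O → oxidation state +2.
Δ = +2 − (0) = +2, so this is an oxidation at C2.

+2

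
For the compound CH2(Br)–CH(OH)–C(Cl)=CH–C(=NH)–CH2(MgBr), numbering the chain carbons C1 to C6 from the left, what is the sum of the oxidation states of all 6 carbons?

Tallying each carbon's bonds:
C1: 1C, 2H, 1Br → 0 − 2 + 1 = -1
C2: 2C, 1H, 1O → 0 − 1 + 1 = 0
C3: 3C, 1Cl → 0 + 1 = +1
C4: 3C, 1H → 0 − 1 = -1
C5: 2C, 2N → 0 + 2 = +2
C6: 1C, 2H, 1Mg → 0 − 2 − 1 = -3
Sum = -1 + 0 + 1 − 1 + 2 − 3 = -2.

-2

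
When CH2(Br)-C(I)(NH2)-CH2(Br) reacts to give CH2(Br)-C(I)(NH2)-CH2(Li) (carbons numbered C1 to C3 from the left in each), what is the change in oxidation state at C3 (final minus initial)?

-2

Before: C3 has 1 bond to C, 2 bonds to H, 1 bond to Br → oxidation state -1.
After: C3 has 1 bond to C, 2 bonds to H, 1 bond to Li → oxidation state -3.
Δ = -3 − (-1) = -2, so this is a reduction at C3.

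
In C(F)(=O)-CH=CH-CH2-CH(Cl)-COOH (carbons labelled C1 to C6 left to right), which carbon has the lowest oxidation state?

Bonds to more-electronegative neighbours contribute +1 each, bonds to H or metals contribute −1 each, and C–C bonds contribute 0. Tallying each carbon:
C1: 1C, 2O, 1F → 0 + 2 + 1 = +3
C2: 3C, 1H → 0 − 1 = -1
C3: 3C, 1H → 0 − 1 = -1
C4: 2C, 2H → 0 − 2 = -2
C5: 2C, 1H, 1Cl → 0 − 1 + 1 = 0
C6: 1C, 3O → 0 + 3 = +3
The most reduced carbon is C4 at -2.

C4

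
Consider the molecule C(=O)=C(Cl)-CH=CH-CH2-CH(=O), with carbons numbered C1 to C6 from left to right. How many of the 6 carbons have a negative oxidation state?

Count +1 for every bond to an atom more electronegative than carbon and −1 for every bond to one less electronegative; C–C bonds are 0. Tallying each carbon:
C1: 2C, 2O → 0 + 2 = +2
C2: 3C, 1Cl → 0 + 1 = +1
C3: 3C, 1H → 0 − 1 = -1
C4: 3C, 1H → 0 − 1 = -1
C5: 2C, 2H → 0 − 2 = -2
C6: 1C, 1H, 2O → 0 − 1 + 2 = +1
3 carbons (C3, C4, C5) meet the condition.

3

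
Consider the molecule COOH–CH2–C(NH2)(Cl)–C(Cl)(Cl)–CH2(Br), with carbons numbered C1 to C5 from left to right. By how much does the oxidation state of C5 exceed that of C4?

-3

C5: 1C, 2H, 1Br → 0 − 2 + 1 = -1
C4: 2C, 2Cl → 0 + 2 = +2
Difference: -1 − (+2) = -3.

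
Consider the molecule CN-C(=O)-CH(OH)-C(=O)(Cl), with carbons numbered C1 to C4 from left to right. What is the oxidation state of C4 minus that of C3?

+3

C4: 1C, 2O, 1Cl → 0 + 2 + 1 = +3
C3: 2C, 1H, 1O → 0 − 1 + 1 = 0
Difference: +3 − (0) = +3.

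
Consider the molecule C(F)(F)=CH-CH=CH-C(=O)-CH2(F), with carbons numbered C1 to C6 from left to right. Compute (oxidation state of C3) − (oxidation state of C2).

0

C3: 3C, 1H → 0 − 1 = -1
C2: 3C, 1H → 0 − 1 = -1
Difference: -1 − (-1) = 0.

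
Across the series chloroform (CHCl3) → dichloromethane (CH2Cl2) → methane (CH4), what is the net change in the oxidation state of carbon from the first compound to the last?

Carbon oxidation states along the series — chloroform: +2, dichloromethane: 0, methane: -4.
Net change = -4 − (+2) = -6.

-6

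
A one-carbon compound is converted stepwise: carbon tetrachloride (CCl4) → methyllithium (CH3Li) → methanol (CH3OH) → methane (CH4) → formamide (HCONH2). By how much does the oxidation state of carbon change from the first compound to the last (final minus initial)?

Carbon oxidation states along the series — carbon tetrachloride: +4, methyllithium: -4, methanol: -2, methane: -4, formamide: +2.
Net change = +2 − (+4) = -2.

-2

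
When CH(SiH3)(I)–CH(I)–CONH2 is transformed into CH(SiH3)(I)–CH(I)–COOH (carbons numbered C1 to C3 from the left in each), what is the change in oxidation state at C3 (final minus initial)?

0

Before: C3 has 1 bond to C, 2 bonds to O, 1 bond to N → oxidation state +3.
After: C3 has 1 bond to C, 3 bonds to O → oxidation state +3.
Δ = +3 − (+3) = 0, so no net redox change at C3.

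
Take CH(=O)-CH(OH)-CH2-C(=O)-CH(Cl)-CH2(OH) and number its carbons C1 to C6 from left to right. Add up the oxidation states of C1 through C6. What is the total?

0

Count +1 for every bond to an atom more electronegative than carbon and −1 for every bond to one less electronegative; C–C bonds are 0. Tallying each carbon:
C1: 1C, 1H, 2O → 0 − 1 + 2 = +1
C2: 2C, 1H, 1O → 0 − 1 + 1 = 0
C3: 2C, 2H → 0 − 2 = -2
C4: 2C, 2O → 0 + 2 = +2
C5: 2C, 1H, 1Cl → 0 − 1 + 1 = 0
C6: 1C, 2H, 1O → 0 − 2 + 1 = -1
Sum = +1 + 0 − 2 + 2 + 0 − 1 = 0.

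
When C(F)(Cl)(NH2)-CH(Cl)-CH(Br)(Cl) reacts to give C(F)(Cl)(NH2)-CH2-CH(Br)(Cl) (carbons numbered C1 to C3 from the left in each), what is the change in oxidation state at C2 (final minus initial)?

Before: C2 has 2 bonds to C, 1 bond to H, 1 bond to Cl → oxidation state 0.
After: C2 has 2 bonds to C, 2 bonds to H → oxidation state -2.
Δ = -2 − (0) = -2, so this is a reduction at C2.

-2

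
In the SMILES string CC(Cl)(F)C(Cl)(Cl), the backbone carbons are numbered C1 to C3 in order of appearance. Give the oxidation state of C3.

C3 has one bond to C (0), one bond to Cl (+1), one bond to Cl (+1), one bond to H (-1).
Oxidation state = 0 + 1 + 1 − 1 = +1.

+1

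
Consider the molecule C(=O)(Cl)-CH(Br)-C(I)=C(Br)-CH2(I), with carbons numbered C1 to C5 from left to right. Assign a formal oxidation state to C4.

C4 has a double bond to C (2×0 = 0), one bond to C (0), one bond to Br (+1).
Oxidation state = 0 + 0 + 1 = +1.

+1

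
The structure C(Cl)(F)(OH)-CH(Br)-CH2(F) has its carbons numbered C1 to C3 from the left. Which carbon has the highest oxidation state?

Tallying each carbon's bonds:
C1: 1C, 1O, 1F, 1Cl → 0 + 1 + 1 + 1 = +3
C2: 2C, 1H, 1Br → 0 − 1 + 1 = 0
C3: 1C, 2H, 1F → 0 − 2 + 1 = -1
The most oxidised carbon is C1 at +3.

C1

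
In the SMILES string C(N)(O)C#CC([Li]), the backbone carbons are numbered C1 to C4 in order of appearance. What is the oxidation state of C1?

+1

Count +1 for every bond to an atom more electronegative than carbon and −1 for every bond to one less electronegative; C–C bonds are 0.
C1 has one bond to C (0), one bond to N (+1), one bond to H (-1), one bond to O (+1).
Oxidation state = 0 + 1 − 1 + 1 = +1.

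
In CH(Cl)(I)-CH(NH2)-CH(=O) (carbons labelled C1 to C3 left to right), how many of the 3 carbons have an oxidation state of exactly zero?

Count +1 for every bond to an atom more electronegative than carbon and −1 for every bond to one less electronegative; C–C bonds are 0. Tallying each carbon:
C1: 1C, 1H, 1Cl, 1I → 0 − 1 + 1 + 1 = +1
C2: 2C, 1H, 1N → 0 − 1 + 1 = 0
C3: 1C, 1H, 2O → 0 − 1 + 2 = +1
1 carbon (C2) meets the condition.

1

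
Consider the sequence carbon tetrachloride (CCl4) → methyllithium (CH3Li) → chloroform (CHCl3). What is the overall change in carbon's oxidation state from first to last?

Carbon oxidation states along the series — carbon tetrachloride: +4, methyllithium: -4, chloroform: +2.
Net change = +2 − (+4) = -2.

-2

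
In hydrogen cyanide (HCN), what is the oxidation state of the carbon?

The carbon has one bond to H (-1), a triple bond to N (3×+1 = +3).
Oxidation state = -1 + 3 = +2.

+2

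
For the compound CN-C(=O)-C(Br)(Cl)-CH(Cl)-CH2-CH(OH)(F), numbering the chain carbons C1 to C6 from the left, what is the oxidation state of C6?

+1

Count +1 for every bond to an atom more electronegative than carbon and −1 for every bond to one less electronegative; C–C bonds are 0.
C6 has one bond to C (0), one bond to O (+1), one bond to H (-1), one bond to F (+1).
Oxidation state = 0 + 1 − 1 + 1 = +1.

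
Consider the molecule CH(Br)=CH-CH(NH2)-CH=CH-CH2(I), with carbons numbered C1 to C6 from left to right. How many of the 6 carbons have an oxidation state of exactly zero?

2

Each bond to a more electronegative atom (O, N, halogen) counts +1, each bond to a less electronegative atom (H, metal, B, Si) counts −1, and each C–C bond counts 0. Tallying each carbon:
C1: 2C, 1H, 1Br → 0 − 1 + 1 = 0
C2: 3C, 1H → 0 − 1 = -1
C3: 2C, 1H, 1N → 0 − 1 + 1 = 0
C4: 3C, 1H → 0 − 1 = -1
C5: 3C, 1H → 0 − 1 = -1
C6: 1C, 2H, 1I → 0 − 2 + 1 = -1
2 carbons (C1, C3) meet the condition.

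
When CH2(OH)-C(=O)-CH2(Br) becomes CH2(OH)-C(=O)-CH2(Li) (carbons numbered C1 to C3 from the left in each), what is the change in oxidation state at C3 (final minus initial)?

-2

Before: C3 has 1 bond to C, 2 bonds to H, 1 bond to Br → oxidation state -1.
After: C3 has 1 bond to C, 2 bonds to H, 1 bond to Li → oxidation state -3.
Δ = -3 − (-1) = -2, so this is a reduction at C3.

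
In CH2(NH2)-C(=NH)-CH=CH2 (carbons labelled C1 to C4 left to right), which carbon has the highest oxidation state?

C2

Tallying each carbon's bonds:
C1: 1C, 2H, 1N → 0 − 2 + 1 = -1
C2: 2C, 2N → 0 + 2 = +2
C3: 3C, 1H → 0 − 1 = -1
C4: 2C, 2H → 0 − 2 = -2
The most oxidised carbon is C2 at +2.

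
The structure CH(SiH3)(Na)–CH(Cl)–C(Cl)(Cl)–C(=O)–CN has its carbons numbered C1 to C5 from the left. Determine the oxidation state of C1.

-3

Assign +1 per bond to O/N/halogen, −1 per bond to H or an electropositive element, and 0 per bond to carbon.
C1 has one bond to C (0), one bond to Si (-1), one bond to H (-1), one bond to Na (-1).
Oxidation state = 0 − 1 − 1 − 1 = -3.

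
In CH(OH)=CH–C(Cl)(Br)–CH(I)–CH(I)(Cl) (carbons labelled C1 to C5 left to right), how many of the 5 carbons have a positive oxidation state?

Each bond to a more electronegative atom (O, N, halogen) counts +1, each bond to a less electronegative atom (H, metal, B, Si) counts −1, and each C–C bond counts 0. Tallying each carbon:
C1: 2C, 1H, 1O → 0 − 1 + 1 = 0
C2: 3C, 1H → 0 − 1 = -1
C3: 2C, 1Cl, 1Br → 0 + 1 + 1 = +2
C4: 2C, 1H, 1I → 0 − 1 + 1 = 0
C5: 1C, 1H, 1Cl, 1I → 0 − 1 + 1 + 1 = +1
2 carbons (C3, C5) meet the condition.

2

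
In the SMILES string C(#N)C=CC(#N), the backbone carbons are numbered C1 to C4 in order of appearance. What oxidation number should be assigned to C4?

Assign +1 per bond to O/N/halogen, −1 per bond to H or an electropositive element, and 0 per bond to carbon.
C4 has one bond to C (0), a triple bond to N (3×+1 = +3).
Oxidation state = 0 + 3 = +3.

+3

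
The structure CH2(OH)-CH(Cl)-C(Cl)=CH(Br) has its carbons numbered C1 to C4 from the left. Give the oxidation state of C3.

+1

Each bond to a more electronegative atom (O, N, halogen) counts +1, each bond to a less electronegative atom (H, metal, B, Si) counts −1, and each C–C bond counts 0.
C3 has one bond to C (0), a double bond to C (2×0 = 0), one bond to Cl (+1).
Oxidation state = 0 + 0 + 1 = +1.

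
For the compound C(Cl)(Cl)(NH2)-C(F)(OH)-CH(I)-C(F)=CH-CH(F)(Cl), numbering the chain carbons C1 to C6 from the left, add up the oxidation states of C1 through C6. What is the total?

+6

Assign +1 per bond to O/N/halogen, −1 per bond to H or an electropositive element, and 0 per bond to carbon. Tallying each carbon:
C1: 1C, 1N, 2Cl → 0 + 1 + 2 = +3
C2: 2C, 1O, 1F → 0 + 1 + 1 = +2
C3: 2C, 1H, 1I → 0 − 1 + 1 = 0
C4: 3C, 1F → 0 + 1 = +1
C5: 3C, 1H → 0 − 1 = -1
C6: 1C, 1H, 1F, 1Cl → 0 − 1 + 1 + 1 = +1
Sum = +3 + 2 + 0 + 1 − 1 + 1 = +6.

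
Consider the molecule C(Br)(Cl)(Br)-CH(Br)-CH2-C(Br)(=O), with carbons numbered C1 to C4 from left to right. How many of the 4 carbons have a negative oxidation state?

1

Tallying each carbon's bonds:
C1: 1C, 1Cl, 2Br → 0 + 1 + 2 = +3
C2: 2C, 1H, 1Br → 0 − 1 + 1 = 0
C3: 2C, 2H → 0 − 2 = -2
C4: 1C, 2O, 1Br → 0 + 2 + 1 = +3
1 carbon (C3) meets the condition.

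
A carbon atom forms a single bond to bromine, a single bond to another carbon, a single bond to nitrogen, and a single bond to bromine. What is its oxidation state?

Assign +1 per bond to O/N/halogen, −1 per bond to H or an electropositive element, and 0 per bond to carbon.
The carbon has one bond to C (0), one bond to N (+1), one bond to Br (+1), one bond to Br (+1).
Oxidation state = 0 + 1 + 1 + 1 = +3.

+3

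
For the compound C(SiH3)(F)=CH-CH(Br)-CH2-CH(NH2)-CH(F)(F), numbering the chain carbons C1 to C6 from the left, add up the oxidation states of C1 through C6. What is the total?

Bonds to more-electronegative neighbours contribute +1 each, bonds to H or metals contribute −1 each, and C–C bonds contribute 0. Tallying each carbon:
C1: 2C, 1F, 1Si → 0 + 1 − 1 = 0
C2: 3C, 1H → 0 − 1 = -1
C3: 2C, 1H, 1Br → 0 − 1 + 1 = 0
C4: 2C, 2H → 0 − 2 = -2
C5: 2C, 1H, 1N → 0 − 1 + 1 = 0
C6: 1C, 1H, 2F → 0 − 1 + 2 = +1
Sum = 0 − 1 + 0 − 2 + 0 + 1 = -2.

-2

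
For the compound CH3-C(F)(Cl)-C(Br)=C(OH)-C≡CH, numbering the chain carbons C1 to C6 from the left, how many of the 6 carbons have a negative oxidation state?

Count +1 for every bond to an atom more electronegative than carbon and −1 for every bond to one less electronegative; C–C bonds are 0. Tallying each carbon:
C1: 1C, 3H → 0 − 3 = -3
C2: 2C, 1F, 1Cl → 0 + 1 + 1 = +2
C3: 3C, 1Br → 0 + 1 = +1
C4: 3C, 1O → 0 + 1 = +1
C5: 4C → 0 = 0
C6: 3C, 1H → 0 − 1 = -1
2 carbons (C1, C6) meet the condition.

2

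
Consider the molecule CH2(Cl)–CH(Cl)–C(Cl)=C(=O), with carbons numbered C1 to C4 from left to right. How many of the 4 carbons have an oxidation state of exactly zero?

1

Tallying each carbon's bonds:
C1: 1C, 2H, 1Cl → 0 − 2 + 1 = -1
C2: 2C, 1H, 1Cl → 0 − 1 + 1 = 0
C3: 3C, 1Cl → 0 + 1 = +1
C4: 2C, 2O → 0 + 2 = +2
1 carbon (C2) meets the condition.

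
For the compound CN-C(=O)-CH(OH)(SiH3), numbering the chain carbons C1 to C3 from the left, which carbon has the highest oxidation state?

C1

Each bond to a more electronegative atom (O, N, halogen) counts +1, each bond to a less electronegative atom (H, metal, B, Si) counts −1, and each C–C bond counts 0. Tallying each carbon:
C1: 1C, 3N → 0 + 3 = +3
C2: 2C, 2O → 0 + 2 = +2
C3: 1C, 1H, 1O, 1Si → 0 − 1 + 1 − 1 = -1
The most oxidised carbon is C1 at +3.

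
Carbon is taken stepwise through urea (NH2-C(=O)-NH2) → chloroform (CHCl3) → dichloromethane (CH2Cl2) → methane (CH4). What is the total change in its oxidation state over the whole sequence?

-8

Carbon oxidation states along the series — urea: +4, chloroform: +2, dichloromethane: 0, methane: -4.
Net change = -4 − (+4) = -8.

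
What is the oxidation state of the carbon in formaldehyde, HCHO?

The carbon has one bond to H (-1), one bond to H (-1), a double bond to O (2×+1 = +2).
Oxidation state = -1 − 1 + 2 = 0.

0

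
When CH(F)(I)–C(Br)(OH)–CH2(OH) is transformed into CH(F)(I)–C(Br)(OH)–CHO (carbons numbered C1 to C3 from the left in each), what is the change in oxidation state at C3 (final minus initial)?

Before: C3 has 1 bond to C, 2 bonds to H, 1 bond to O → oxidation state -1.
After: C3 has 1 bond to C, 1 bond to H, 2 bonds to O → oxidation state +1.
Δ = +1 − (-1) = +2, so this is an oxidation at C3.

+2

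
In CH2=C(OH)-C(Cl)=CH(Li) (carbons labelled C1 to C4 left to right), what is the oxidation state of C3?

+1

C3 has one bond to C (0), a double bond to C (2×0 = 0), one bond to Cl (+1).
Oxidation state = 0 + 0 + 1 = +1.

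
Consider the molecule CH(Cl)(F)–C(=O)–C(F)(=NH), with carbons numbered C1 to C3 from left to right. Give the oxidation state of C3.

C3 has one bond to C (0), one bond to F (+1), a double bond to N (2×+1 = +2).
Oxidation state = 0 + 1 + 2 = +3.

+3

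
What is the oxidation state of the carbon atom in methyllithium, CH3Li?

-4

Count +1 for every bond to an atom more electronegative than carbon and −1 for every bond to one less electronegative; C–C bonds are 0.
The carbon has one bond to H (-1), one bond to H (-1), one bond to H (-1), one bond to Li (-1).
Oxidation state = -1 − 1 − 1 − 1 = -4.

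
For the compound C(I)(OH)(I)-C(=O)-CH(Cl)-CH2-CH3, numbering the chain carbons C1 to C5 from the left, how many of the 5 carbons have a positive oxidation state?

Bonds to more-electronegative neighbours contribute +1 each, bonds to H or metals contribute −1 each, and C–C bonds contribute 0. Tallying each carbon:
C1: 1C, 1O, 2I → 0 + 1 + 2 = +3
C2: 2C, 2O → 0 + 2 = +2
C3: 2C, 1H, 1Cl → 0 − 1 + 1 = 0
C4: 2C, 2H → 0 − 2 = -2
C5: 1C, 3H → 0 − 3 = -3
2 carbons (C1, C2) meet the condition.

2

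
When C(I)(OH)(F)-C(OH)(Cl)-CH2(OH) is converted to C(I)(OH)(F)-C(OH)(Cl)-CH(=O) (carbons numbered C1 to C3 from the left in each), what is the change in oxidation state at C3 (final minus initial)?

+2

Before: C3 has 1 bond to C, 2 bonds to H, 1 bond to O → oxidation state -1.
After: C3 has 1 bond to C, 1 bond to H, 2 bonds to O → oxidation state +1.
Δ = +1 − (-1) = +2, so this is an oxidation at C3.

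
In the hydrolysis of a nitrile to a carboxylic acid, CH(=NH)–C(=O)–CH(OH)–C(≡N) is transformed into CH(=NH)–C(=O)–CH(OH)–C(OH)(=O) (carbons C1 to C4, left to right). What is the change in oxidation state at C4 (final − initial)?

0

Before: C4 has 1 bond to C, 3 bonds to N → oxidation state +3.
After: C4 has 1 bond to C, 3 bonds to O → oxidation state +3.
Δ = +3 − (+3) = 0, so no net redox change at C4.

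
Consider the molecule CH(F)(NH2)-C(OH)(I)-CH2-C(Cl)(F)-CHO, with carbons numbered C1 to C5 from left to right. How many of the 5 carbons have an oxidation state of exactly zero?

0

Tallying each carbon's bonds:
C1: 1C, 1H, 1N, 1F → 0 − 1 + 1 + 1 = +1
C2: 2C, 1O, 1I → 0 + 1 + 1 = +2
C3: 2C, 2H → 0 − 2 = -2
C4: 2C, 1F, 1Cl → 0 + 1 + 1 = +2
C5: 1C, 1H, 2O → 0 − 1 + 2 = +1
0 carbons meet the condition.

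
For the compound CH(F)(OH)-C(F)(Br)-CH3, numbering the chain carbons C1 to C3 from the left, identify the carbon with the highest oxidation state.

C2

Tallying each carbon's bonds:
C1: 1C, 1H, 1O, 1F → 0 − 1 + 1 + 1 = +1
C2: 2C, 1F, 1Br → 0 + 1 + 1 = +2
C3: 1C, 3H → 0 − 3 = -3
The most oxidised carbon is C2 at +2.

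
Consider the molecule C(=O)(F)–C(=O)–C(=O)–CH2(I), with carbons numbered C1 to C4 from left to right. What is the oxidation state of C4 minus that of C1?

C4: 1C, 2H, 1I → 0 − 2 + 1 = -1
C1: 1C, 2O, 1F → 0 + 2 + 1 = +3
Difference: -1 − (+3) = -4.

-4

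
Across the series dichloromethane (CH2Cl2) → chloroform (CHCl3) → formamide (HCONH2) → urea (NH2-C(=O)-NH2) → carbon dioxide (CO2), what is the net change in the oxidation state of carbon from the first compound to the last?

+4

Carbon oxidation states along the series — dichloromethane: 0, chloroform: +2, formamide: +2, urea: +4, carbon dioxide: +4.
Net change = +4 − (0) = +4.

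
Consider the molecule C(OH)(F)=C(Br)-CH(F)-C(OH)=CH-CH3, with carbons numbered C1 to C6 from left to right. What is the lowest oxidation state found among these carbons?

-3

Tallying each carbon's bonds:
C1: 2C, 1O, 1F → 0 + 1 + 1 = +2
C2: 3C, 1Br → 0 + 1 = +1
C3: 2C, 1H, 1F → 0 − 1 + 1 = 0
C4: 3C, 1O → 0 + 1 = +1
C5: 3C, 1H → 0 − 1 = -1
C6: 1C, 3H → 0 − 3 = -3
The lowest value is -3.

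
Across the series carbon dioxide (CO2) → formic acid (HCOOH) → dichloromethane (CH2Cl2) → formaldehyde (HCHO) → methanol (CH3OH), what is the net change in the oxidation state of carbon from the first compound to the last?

-6

Carbon oxidation states along the series — carbon dioxide: +4, formic acid: +2, dichloromethane: 0, formaldehyde: 0, methanol: -2.
Net change = -2 − (+4) = -6.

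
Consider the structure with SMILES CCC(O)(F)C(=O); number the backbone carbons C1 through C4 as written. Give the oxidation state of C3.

Each bond to a more electronegative atom (O, N, halogen) counts +1, each bond to a less electronegative atom (H, metal, B, Si) counts −1, and each C–C bond counts 0.
C3 has one bond to C (0), one bond to C (0), one bond to O (+1), one bond to F (+1).
Oxidation state = 0 + 0 + 1 + 1 = +2.

+2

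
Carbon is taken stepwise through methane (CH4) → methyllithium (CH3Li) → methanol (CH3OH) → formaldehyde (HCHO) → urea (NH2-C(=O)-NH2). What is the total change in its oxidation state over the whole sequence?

+8

Carbon oxidation states along the series — methane: -4, methyllithium: -4, methanol: -2, formaldehyde: 0, urea: +4.
Net change = +4 − (-4) = +8.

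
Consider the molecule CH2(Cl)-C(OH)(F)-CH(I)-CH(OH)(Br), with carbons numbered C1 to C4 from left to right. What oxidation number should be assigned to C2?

Assign +1 per bond to O/N/halogen, −1 per bond to H or an electropositive element, and 0 per bond to carbon.
C2 has one bond to C (0), one bond to C (0), one bond to O (+1), one bond to F (+1).
Oxidation state = 0 + 0 + 1 + 1 = +2.

+2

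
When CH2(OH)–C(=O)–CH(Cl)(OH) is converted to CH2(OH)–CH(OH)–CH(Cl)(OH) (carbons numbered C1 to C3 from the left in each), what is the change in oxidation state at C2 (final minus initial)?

Before: C2 has 2 bonds to C, 2 bonds to O → oxidation state +2.
After: C2 has 2 bonds to C, 1 bond to H, 1 bond to O → oxidation state 0.
Δ = 0 − (+2) = -2, so this is a reduction at C2.

-2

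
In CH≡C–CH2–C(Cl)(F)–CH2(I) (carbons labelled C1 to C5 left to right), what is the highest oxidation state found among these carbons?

+2

Bonds to more-electronegative neighbours contribute +1 each, bonds to H or metals contribute −1 each, and C–C bonds contribute 0. Tallying each carbon:
C1: 3C, 1H → 0 − 1 = -1
C2: 4C → 0 = 0
C3: 2C, 2H → 0 − 2 = -2
C4: 2C, 1F, 1Cl → 0 + 1 + 1 = +2
C5: 1C, 2H, 1I → 0 − 2 + 1 = -1
The highest value is +2.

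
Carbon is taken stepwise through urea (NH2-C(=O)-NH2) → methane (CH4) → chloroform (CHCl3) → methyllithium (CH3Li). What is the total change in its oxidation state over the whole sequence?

Carbon oxidation states along the series — urea: +4, methane: -4, chloroform: +2, methyllithium: -4.
Net change = -4 − (+4) = -8.

-8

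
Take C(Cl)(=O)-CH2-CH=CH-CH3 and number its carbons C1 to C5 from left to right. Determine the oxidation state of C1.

Count +1 for every bond to an atom more electronegative than carbon and −1 for every bond to one less electronegative; C–C bonds are 0.
C1 has one bond to C (0), one bond to Cl (+1), a double bond to O (2×+1 = +2).
Oxidation state = 0 + 1 + 2 = +3.

+3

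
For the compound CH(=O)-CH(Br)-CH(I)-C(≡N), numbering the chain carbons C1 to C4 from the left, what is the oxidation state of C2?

Bonds to more-electronegative neighbours contribute +1 each, bonds to H or metals contribute −1 each, and C–C bonds contribute 0.
C2 has one bond to C (0), one bond to C (0), one bond to Br (+1), one bond to H (-1).
Oxidation state = 0 + 0 + 1 − 1 = 0.

0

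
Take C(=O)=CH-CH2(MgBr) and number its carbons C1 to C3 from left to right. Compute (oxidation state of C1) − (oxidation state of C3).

+5

C1: 2C, 2O → 0 + 2 = +2
C3: 1C, 2H, 1Mg → 0 − 2 − 1 = -3
Difference: +2 − (-3) = +5.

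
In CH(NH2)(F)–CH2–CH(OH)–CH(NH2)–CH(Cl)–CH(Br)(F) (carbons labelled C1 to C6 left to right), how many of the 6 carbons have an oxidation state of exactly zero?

Tallying each carbon's bonds:
C1: 1C, 1H, 1N, 1F → 0 − 1 + 1 + 1 = +1
C2: 2C, 2H → 0 − 2 = -2
C3: 2C, 1H, 1O → 0 − 1 + 1 = 0
C4: 2C, 1H, 1N → 0 − 1 + 1 = 0
C5: 2C, 1H, 1Cl → 0 − 1 + 1 = 0
C6: 1C, 1H, 1F, 1Br → 0 − 1 + 1 + 1 = +1
3 carbons (C3, C4, C5) meet the condition.

3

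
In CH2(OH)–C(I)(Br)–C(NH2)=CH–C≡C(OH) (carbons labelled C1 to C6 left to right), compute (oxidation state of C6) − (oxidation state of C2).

C6: 3C, 1O → 0 + 1 = +1
C2: 2C, 1Br, 1I → 0 + 1 + 1 = +2
Difference: +1 − (+2) = -1.

-1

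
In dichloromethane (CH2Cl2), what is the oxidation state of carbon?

0

The carbon has one bond to H (-1), one bond to H (-1), one bond to Cl (+1), one bond to Cl (+1).
Oxidation state = -1 − 1 + 1 + 1 = 0.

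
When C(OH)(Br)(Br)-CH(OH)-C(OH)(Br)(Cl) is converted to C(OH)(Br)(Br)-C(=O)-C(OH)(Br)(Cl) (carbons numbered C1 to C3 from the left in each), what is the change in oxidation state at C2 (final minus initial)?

Before: C2 has 2 bonds to C, 1 bond to H, 1 bond to O → oxidation state 0.
After: C2 has 2 bonds to C, 2 bonds to O → oxidation state +2.
Δ = +2 − (0) = +2, so this is an oxidation at C2.

+2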